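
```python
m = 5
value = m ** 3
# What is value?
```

Answer: 125

Derivation:
Trace (tracking value):
m = 5  # -> m = 5
value = m ** 3  # -> value = 125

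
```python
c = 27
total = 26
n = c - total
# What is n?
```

Answer: 1

Derivation:
Trace (tracking n):
c = 27  # -> c = 27
total = 26  # -> total = 26
n = c - total  # -> n = 1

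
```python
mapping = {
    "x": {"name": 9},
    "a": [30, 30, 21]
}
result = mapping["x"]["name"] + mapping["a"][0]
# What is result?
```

Answer: 39

Derivation:
Trace (tracking result):
mapping = {'x': {'name': 9}, 'a': [30, 30, 21]}  # -> mapping = {'x': {'name': 9}, 'a': [30, 30, 21]}
result = mapping['x']['name'] + mapping['a'][0]  # -> result = 39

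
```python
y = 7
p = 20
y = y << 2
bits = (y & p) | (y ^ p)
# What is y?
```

Answer: 28

Derivation:
Trace (tracking y):
y = 7  # -> y = 7
p = 20  # -> p = 20
y = y << 2  # -> y = 28
bits = y & p | y ^ p  # -> bits = 28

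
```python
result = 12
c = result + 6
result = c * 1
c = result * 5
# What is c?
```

Trace (tracking c):
result = 12  # -> result = 12
c = result + 6  # -> c = 18
result = c * 1  # -> result = 18
c = result * 5  # -> c = 90

Answer: 90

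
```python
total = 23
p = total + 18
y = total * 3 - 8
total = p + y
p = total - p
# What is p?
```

Answer: 61

Derivation:
Trace (tracking p):
total = 23  # -> total = 23
p = total + 18  # -> p = 41
y = total * 3 - 8  # -> y = 61
total = p + y  # -> total = 102
p = total - p  # -> p = 61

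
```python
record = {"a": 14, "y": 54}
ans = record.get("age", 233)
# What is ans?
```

Trace (tracking ans):
record = {'a': 14, 'y': 54}  # -> record = {'a': 14, 'y': 54}
ans = record.get('age', 233)  # -> ans = 233

Answer: 233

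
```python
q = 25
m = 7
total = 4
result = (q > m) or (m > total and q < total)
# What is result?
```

Trace (tracking result):
q = 25  # -> q = 25
m = 7  # -> m = 7
total = 4  # -> total = 4
result = q > m or (m > total and q < total)  # -> result = True

Answer: True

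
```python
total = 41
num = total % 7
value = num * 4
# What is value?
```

Trace (tracking value):
total = 41  # -> total = 41
num = total % 7  # -> num = 6
value = num * 4  # -> value = 24

Answer: 24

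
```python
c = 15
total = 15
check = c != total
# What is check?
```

Trace (tracking check):
c = 15  # -> c = 15
total = 15  # -> total = 15
check = c != total  # -> check = False

Answer: False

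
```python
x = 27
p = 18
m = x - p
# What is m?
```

Trace (tracking m):
x = 27  # -> x = 27
p = 18  # -> p = 18
m = x - p  # -> m = 9

Answer: 9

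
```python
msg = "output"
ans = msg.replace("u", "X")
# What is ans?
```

Answer: 'oXtpXt'

Derivation:
Trace (tracking ans):
msg = 'output'  # -> msg = 'output'
ans = msg.replace('u', 'X')  # -> ans = 'oXtpXt'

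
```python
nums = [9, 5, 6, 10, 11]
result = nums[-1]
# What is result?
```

Answer: 11

Derivation:
Trace (tracking result):
nums = [9, 5, 6, 10, 11]  # -> nums = [9, 5, 6, 10, 11]
result = nums[-1]  # -> result = 11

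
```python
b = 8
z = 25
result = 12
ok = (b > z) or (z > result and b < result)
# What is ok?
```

Trace (tracking ok):
b = 8  # -> b = 8
z = 25  # -> z = 25
result = 12  # -> result = 12
ok = b > z or (z > result and b < result)  # -> ok = True

Answer: True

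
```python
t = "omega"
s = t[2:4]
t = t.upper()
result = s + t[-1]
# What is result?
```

Answer: 'egA'

Derivation:
Trace (tracking result):
t = 'omega'  # -> t = 'omega'
s = t[2:4]  # -> s = 'eg'
t = t.upper()  # -> t = 'OMEGA'
result = s + t[-1]  # -> result = 'egA'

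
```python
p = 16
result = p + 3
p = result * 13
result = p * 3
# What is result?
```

Answer: 741

Derivation:
Trace (tracking result):
p = 16  # -> p = 16
result = p + 3  # -> result = 19
p = result * 13  # -> p = 247
result = p * 3  # -> result = 741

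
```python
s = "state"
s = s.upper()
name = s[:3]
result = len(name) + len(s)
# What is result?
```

Answer: 8

Derivation:
Trace (tracking result):
s = 'state'  # -> s = 'state'
s = s.upper()  # -> s = 'STATE'
name = s[:3]  # -> name = 'STA'
result = len(name) + len(s)  # -> result = 8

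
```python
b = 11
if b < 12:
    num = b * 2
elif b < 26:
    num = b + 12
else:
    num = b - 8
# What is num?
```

Answer: 22

Derivation:
Trace (tracking num):
b = 11  # -> b = 11
if b < 12:  # condition is True
    num = b * 2  # -> num = 22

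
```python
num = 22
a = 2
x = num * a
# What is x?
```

Answer: 44

Derivation:
Trace (tracking x):
num = 22  # -> num = 22
a = 2  # -> a = 2
x = num * a  # -> x = 44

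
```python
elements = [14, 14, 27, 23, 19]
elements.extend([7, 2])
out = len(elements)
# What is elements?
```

Trace (tracking elements):
elements = [14, 14, 27, 23, 19]  # -> elements = [14, 14, 27, 23, 19]
elements.extend([7, 2])  # -> elements = [14, 14, 27, 23, 19, 7, 2]
out = len(elements)  # -> out = 7

Answer: [14, 14, 27, 23, 19, 7, 2]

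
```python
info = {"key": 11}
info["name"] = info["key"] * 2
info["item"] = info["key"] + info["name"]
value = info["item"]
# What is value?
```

Answer: 33

Derivation:
Trace (tracking value):
info = {'key': 11}  # -> info = {'key': 11}
info['name'] = info['key'] * 2  # -> info = {'key': 11, 'name': 22}
info['item'] = info['key'] + info['name']  # -> info = {'key': 11, 'name': 22, 'item': 33}
value = info['item']  # -> value = 33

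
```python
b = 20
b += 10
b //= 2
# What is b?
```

Answer: 15

Derivation:
Trace (tracking b):
b = 20  # -> b = 20
b += 10  # -> b = 30
b //= 2  # -> b = 15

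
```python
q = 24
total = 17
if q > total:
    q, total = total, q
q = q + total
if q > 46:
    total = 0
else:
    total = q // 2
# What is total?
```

Trace (tracking total):
q = 24  # -> q = 24
total = 17  # -> total = 17
if q > total:  # condition is True
    q, total = (total, q)  # -> q = 17, total = 24
q = q + total  # -> q = 41
if q > 46:  # condition is False
else:
    total = q // 2  # -> total = 20

Answer: 20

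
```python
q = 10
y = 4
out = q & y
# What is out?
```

Trace (tracking out):
q = 10  # -> q = 10
y = 4  # -> y = 4
out = q & y  # -> out = 0

Answer: 0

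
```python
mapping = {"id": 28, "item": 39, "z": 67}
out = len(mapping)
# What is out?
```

Answer: 3

Derivation:
Trace (tracking out):
mapping = {'id': 28, 'item': 39, 'z': 67}  # -> mapping = {'id': 28, 'item': 39, 'z': 67}
out = len(mapping)  # -> out = 3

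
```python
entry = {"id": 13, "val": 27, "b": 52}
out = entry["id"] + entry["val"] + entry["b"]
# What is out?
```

Answer: 92

Derivation:
Trace (tracking out):
entry = {'id': 13, 'val': 27, 'b': 52}  # -> entry = {'id': 13, 'val': 27, 'b': 52}
out = entry['id'] + entry['val'] + entry['b']  # -> out = 92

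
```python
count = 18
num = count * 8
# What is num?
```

Answer: 144

Derivation:
Trace (tracking num):
count = 18  # -> count = 18
num = count * 8  # -> num = 144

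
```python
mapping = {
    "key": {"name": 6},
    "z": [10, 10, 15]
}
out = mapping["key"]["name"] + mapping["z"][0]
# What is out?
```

Trace (tracking out):
mapping = {'key': {'name': 6}, 'z': [10, 10, 15]}  # -> mapping = {'key': {'name': 6}, 'z': [10, 10, 15]}
out = mapping['key']['name'] + mapping['z'][0]  # -> out = 16

Answer: 16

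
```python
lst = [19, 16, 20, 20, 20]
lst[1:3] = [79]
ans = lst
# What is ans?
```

Trace (tracking ans):
lst = [19, 16, 20, 20, 20]  # -> lst = [19, 16, 20, 20, 20]
lst[1:3] = [79]  # -> lst = [19, 79, 20, 20]
ans = lst  # -> ans = [19, 79, 20, 20]

Answer: [19, 79, 20, 20]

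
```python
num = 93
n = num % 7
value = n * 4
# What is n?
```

Trace (tracking n):
num = 93  # -> num = 93
n = num % 7  # -> n = 2
value = n * 4  # -> value = 8

Answer: 2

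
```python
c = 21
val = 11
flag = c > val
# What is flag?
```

Answer: True

Derivation:
Trace (tracking flag):
c = 21  # -> c = 21
val = 11  # -> val = 11
flag = c > val  # -> flag = True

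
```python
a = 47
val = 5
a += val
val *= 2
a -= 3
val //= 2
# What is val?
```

Trace (tracking val):
a = 47  # -> a = 47
val = 5  # -> val = 5
a += val  # -> a = 52
val *= 2  # -> val = 10
a -= 3  # -> a = 49
val //= 2  # -> val = 5

Answer: 5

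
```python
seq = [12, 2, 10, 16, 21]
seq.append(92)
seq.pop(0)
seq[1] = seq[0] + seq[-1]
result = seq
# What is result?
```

Answer: [2, 94, 16, 21, 92]

Derivation:
Trace (tracking result):
seq = [12, 2, 10, 16, 21]  # -> seq = [12, 2, 10, 16, 21]
seq.append(92)  # -> seq = [12, 2, 10, 16, 21, 92]
seq.pop(0)  # -> seq = [2, 10, 16, 21, 92]
seq[1] = seq[0] + seq[-1]  # -> seq = [2, 94, 16, 21, 92]
result = seq  # -> result = [2, 94, 16, 21, 92]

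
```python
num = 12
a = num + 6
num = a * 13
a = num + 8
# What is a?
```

Trace (tracking a):
num = 12  # -> num = 12
a = num + 6  # -> a = 18
num = a * 13  # -> num = 234
a = num + 8  # -> a = 242

Answer: 242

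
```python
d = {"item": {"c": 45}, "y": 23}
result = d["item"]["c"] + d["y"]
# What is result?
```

Answer: 68

Derivation:
Trace (tracking result):
d = {'item': {'c': 45}, 'y': 23}  # -> d = {'item': {'c': 45}, 'y': 23}
result = d['item']['c'] + d['y']  # -> result = 68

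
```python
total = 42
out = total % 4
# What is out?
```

Trace (tracking out):
total = 42  # -> total = 42
out = total % 4  # -> out = 2

Answer: 2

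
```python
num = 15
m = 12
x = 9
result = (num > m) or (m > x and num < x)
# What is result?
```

Answer: True

Derivation:
Trace (tracking result):
num = 15  # -> num = 15
m = 12  # -> m = 12
x = 9  # -> x = 9
result = num > m or (m > x and num < x)  # -> result = True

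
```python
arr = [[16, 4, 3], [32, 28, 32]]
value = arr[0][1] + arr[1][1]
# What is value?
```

Answer: 32

Derivation:
Trace (tracking value):
arr = [[16, 4, 3], [32, 28, 32]]  # -> arr = [[16, 4, 3], [32, 28, 32]]
value = arr[0][1] + arr[1][1]  # -> value = 32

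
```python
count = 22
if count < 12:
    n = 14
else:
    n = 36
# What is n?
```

Trace (tracking n):
count = 22  # -> count = 22
if count < 12:  # condition is False
else:
    n = 36  # -> n = 36

Answer: 36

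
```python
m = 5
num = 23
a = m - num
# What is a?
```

Trace (tracking a):
m = 5  # -> m = 5
num = 23  # -> num = 23
a = m - num  # -> a = -18

Answer: -18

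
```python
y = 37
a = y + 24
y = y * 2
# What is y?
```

Answer: 74

Derivation:
Trace (tracking y):
y = 37  # -> y = 37
a = y + 24  # -> a = 61
y = y * 2  # -> y = 74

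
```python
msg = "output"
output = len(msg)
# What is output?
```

Answer: 6

Derivation:
Trace (tracking output):
msg = 'output'  # -> msg = 'output'
output = len(msg)  # -> output = 6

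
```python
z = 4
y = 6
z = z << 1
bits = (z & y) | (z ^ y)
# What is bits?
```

Answer: 14

Derivation:
Trace (tracking bits):
z = 4  # -> z = 4
y = 6  # -> y = 6
z = z << 1  # -> z = 8
bits = z & y | z ^ y  # -> bits = 14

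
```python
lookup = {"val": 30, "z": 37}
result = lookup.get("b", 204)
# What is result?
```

Answer: 204

Derivation:
Trace (tracking result):
lookup = {'val': 30, 'z': 37}  # -> lookup = {'val': 30, 'z': 37}
result = lookup.get('b', 204)  # -> result = 204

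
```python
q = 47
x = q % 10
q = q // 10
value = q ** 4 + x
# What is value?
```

Trace (tracking value):
q = 47  # -> q = 47
x = q % 10  # -> x = 7
q = q // 10  # -> q = 4
value = q ** 4 + x  # -> value = 263

Answer: 263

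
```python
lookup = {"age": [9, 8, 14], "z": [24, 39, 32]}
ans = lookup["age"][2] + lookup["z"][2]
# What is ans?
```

Answer: 46

Derivation:
Trace (tracking ans):
lookup = {'age': [9, 8, 14], 'z': [24, 39, 32]}  # -> lookup = {'age': [9, 8, 14], 'z': [24, 39, 32]}
ans = lookup['age'][2] + lookup['z'][2]  # -> ans = 46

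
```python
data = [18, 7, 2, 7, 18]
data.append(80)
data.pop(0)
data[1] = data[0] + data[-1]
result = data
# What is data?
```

Answer: [7, 87, 7, 18, 80]

Derivation:
Trace (tracking data):
data = [18, 7, 2, 7, 18]  # -> data = [18, 7, 2, 7, 18]
data.append(80)  # -> data = [18, 7, 2, 7, 18, 80]
data.pop(0)  # -> data = [7, 2, 7, 18, 80]
data[1] = data[0] + data[-1]  # -> data = [7, 87, 7, 18, 80]
result = data  # -> result = [7, 87, 7, 18, 80]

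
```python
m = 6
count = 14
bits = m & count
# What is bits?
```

Answer: 6

Derivation:
Trace (tracking bits):
m = 6  # -> m = 6
count = 14  # -> count = 14
bits = m & count  # -> bits = 6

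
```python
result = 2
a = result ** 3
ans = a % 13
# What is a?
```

Trace (tracking a):
result = 2  # -> result = 2
a = result ** 3  # -> a = 8
ans = a % 13  # -> ans = 8

Answer: 8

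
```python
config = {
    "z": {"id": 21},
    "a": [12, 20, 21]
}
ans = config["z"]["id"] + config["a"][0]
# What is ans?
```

Answer: 33

Derivation:
Trace (tracking ans):
config = {'z': {'id': 21}, 'a': [12, 20, 21]}  # -> config = {'z': {'id': 21}, 'a': [12, 20, 21]}
ans = config['z']['id'] + config['a'][0]  # -> ans = 33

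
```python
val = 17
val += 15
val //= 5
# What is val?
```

Trace (tracking val):
val = 17  # -> val = 17
val += 15  # -> val = 32
val //= 5  # -> val = 6

Answer: 6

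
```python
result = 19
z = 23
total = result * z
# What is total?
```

Trace (tracking total):
result = 19  # -> result = 19
z = 23  # -> z = 23
total = result * z  # -> total = 437

Answer: 437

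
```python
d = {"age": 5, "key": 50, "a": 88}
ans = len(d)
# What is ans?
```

Trace (tracking ans):
d = {'age': 5, 'key': 50, 'a': 88}  # -> d = {'age': 5, 'key': 50, 'a': 88}
ans = len(d)  # -> ans = 3

Answer: 3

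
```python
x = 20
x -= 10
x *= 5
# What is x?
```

Answer: 50

Derivation:
Trace (tracking x):
x = 20  # -> x = 20
x -= 10  # -> x = 10
x *= 5  # -> x = 50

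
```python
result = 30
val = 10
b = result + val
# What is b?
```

Answer: 40

Derivation:
Trace (tracking b):
result = 30  # -> result = 30
val = 10  # -> val = 10
b = result + val  # -> b = 40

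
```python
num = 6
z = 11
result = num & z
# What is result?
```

Answer: 2

Derivation:
Trace (tracking result):
num = 6  # -> num = 6
z = 11  # -> z = 11
result = num & z  # -> result = 2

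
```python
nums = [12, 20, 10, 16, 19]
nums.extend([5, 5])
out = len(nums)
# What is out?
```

Answer: 7

Derivation:
Trace (tracking out):
nums = [12, 20, 10, 16, 19]  # -> nums = [12, 20, 10, 16, 19]
nums.extend([5, 5])  # -> nums = [12, 20, 10, 16, 19, 5, 5]
out = len(nums)  # -> out = 7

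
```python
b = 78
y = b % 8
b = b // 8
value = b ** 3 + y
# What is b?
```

Answer: 9

Derivation:
Trace (tracking b):
b = 78  # -> b = 78
y = b % 8  # -> y = 6
b = b // 8  # -> b = 9
value = b ** 3 + y  # -> value = 735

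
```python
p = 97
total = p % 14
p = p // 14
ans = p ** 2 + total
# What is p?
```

Answer: 6

Derivation:
Trace (tracking p):
p = 97  # -> p = 97
total = p % 14  # -> total = 13
p = p // 14  # -> p = 6
ans = p ** 2 + total  # -> ans = 49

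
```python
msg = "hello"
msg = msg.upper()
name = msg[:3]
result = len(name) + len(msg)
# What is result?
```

Answer: 8

Derivation:
Trace (tracking result):
msg = 'hello'  # -> msg = 'hello'
msg = msg.upper()  # -> msg = 'HELLO'
name = msg[:3]  # -> name = 'HEL'
result = len(name) + len(msg)  # -> result = 8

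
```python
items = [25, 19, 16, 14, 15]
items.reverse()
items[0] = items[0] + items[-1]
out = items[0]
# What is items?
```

Trace (tracking items):
items = [25, 19, 16, 14, 15]  # -> items = [25, 19, 16, 14, 15]
items.reverse()  # -> items = [15, 14, 16, 19, 25]
items[0] = items[0] + items[-1]  # -> items = [40, 14, 16, 19, 25]
out = items[0]  # -> out = 40

Answer: [40, 14, 16, 19, 25]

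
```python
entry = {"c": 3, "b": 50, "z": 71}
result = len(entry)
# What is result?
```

Trace (tracking result):
entry = {'c': 3, 'b': 50, 'z': 71}  # -> entry = {'c': 3, 'b': 50, 'z': 71}
result = len(entry)  # -> result = 3

Answer: 3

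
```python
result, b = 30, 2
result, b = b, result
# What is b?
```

Trace (tracking b):
result, b = (30, 2)  # -> result = 30, b = 2
result, b = (b, result)  # -> result = 2, b = 30

Answer: 30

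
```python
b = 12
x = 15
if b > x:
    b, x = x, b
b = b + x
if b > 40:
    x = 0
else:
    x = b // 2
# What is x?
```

Answer: 13

Derivation:
Trace (tracking x):
b = 12  # -> b = 12
x = 15  # -> x = 15
if b > x:  # condition is False
b = b + x  # -> b = 27
if b > 40:  # condition is False
else:
    x = b // 2  # -> x = 13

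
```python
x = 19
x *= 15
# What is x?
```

Answer: 285

Derivation:
Trace (tracking x):
x = 19  # -> x = 19
x *= 15  # -> x = 285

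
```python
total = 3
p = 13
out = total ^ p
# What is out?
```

Trace (tracking out):
total = 3  # -> total = 3
p = 13  # -> p = 13
out = total ^ p  # -> out = 14

Answer: 14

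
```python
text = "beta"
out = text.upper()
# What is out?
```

Answer: 'BETA'

Derivation:
Trace (tracking out):
text = 'beta'  # -> text = 'beta'
out = text.upper()  # -> out = 'BETA'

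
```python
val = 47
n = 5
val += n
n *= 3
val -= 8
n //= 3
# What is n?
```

Trace (tracking n):
val = 47  # -> val = 47
n = 5  # -> n = 5
val += n  # -> val = 52
n *= 3  # -> n = 15
val -= 8  # -> val = 44
n //= 3  # -> n = 5

Answer: 5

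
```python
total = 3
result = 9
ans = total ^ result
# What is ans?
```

Answer: 10

Derivation:
Trace (tracking ans):
total = 3  # -> total = 3
result = 9  # -> result = 9
ans = total ^ result  # -> ans = 10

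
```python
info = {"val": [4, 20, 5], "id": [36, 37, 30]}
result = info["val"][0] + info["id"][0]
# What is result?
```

Trace (tracking result):
info = {'val': [4, 20, 5], 'id': [36, 37, 30]}  # -> info = {'val': [4, 20, 5], 'id': [36, 37, 30]}
result = info['val'][0] + info['id'][0]  # -> result = 40

Answer: 40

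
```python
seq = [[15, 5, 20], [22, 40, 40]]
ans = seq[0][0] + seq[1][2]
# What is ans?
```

Trace (tracking ans):
seq = [[15, 5, 20], [22, 40, 40]]  # -> seq = [[15, 5, 20], [22, 40, 40]]
ans = seq[0][0] + seq[1][2]  # -> ans = 55

Answer: 55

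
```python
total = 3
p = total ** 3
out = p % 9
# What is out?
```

Trace (tracking out):
total = 3  # -> total = 3
p = total ** 3  # -> p = 27
out = p % 9  # -> out = 0

Answer: 0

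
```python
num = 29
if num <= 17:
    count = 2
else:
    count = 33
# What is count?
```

Trace (tracking count):
num = 29  # -> num = 29
if num <= 17:  # condition is False
else:
    count = 33  # -> count = 33

Answer: 33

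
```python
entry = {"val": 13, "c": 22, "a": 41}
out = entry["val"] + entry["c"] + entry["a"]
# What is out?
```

Trace (tracking out):
entry = {'val': 13, 'c': 22, 'a': 41}  # -> entry = {'val': 13, 'c': 22, 'a': 41}
out = entry['val'] + entry['c'] + entry['a']  # -> out = 76

Answer: 76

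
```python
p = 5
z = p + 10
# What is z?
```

Trace (tracking z):
p = 5  # -> p = 5
z = p + 10  # -> z = 15

Answer: 15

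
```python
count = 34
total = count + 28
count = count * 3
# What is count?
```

Answer: 102

Derivation:
Trace (tracking count):
count = 34  # -> count = 34
total = count + 28  # -> total = 62
count = count * 3  # -> count = 102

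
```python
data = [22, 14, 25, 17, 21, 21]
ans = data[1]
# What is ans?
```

Trace (tracking ans):
data = [22, 14, 25, 17, 21, 21]  # -> data = [22, 14, 25, 17, 21, 21]
ans = data[1]  # -> ans = 14

Answer: 14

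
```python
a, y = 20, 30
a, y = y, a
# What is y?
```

Answer: 20

Derivation:
Trace (tracking y):
a, y = (20, 30)  # -> a = 20, y = 30
a, y = (y, a)  # -> a = 30, y = 20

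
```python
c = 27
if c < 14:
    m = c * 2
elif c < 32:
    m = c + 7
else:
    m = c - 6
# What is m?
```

Answer: 34

Derivation:
Trace (tracking m):
c = 27  # -> c = 27
if c < 14:  # condition is False
elif c < 32:  # condition is True
    m = c + 7  # -> m = 34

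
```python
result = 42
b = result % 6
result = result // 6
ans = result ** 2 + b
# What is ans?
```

Trace (tracking ans):
result = 42  # -> result = 42
b = result % 6  # -> b = 0
result = result // 6  # -> result = 7
ans = result ** 2 + b  # -> ans = 49

Answer: 49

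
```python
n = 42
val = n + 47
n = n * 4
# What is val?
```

Trace (tracking val):
n = 42  # -> n = 42
val = n + 47  # -> val = 89
n = n * 4  # -> n = 168

Answer: 89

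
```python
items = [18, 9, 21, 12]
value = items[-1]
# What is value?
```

Answer: 12

Derivation:
Trace (tracking value):
items = [18, 9, 21, 12]  # -> items = [18, 9, 21, 12]
value = items[-1]  # -> value = 12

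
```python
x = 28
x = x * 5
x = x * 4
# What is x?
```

Answer: 560

Derivation:
Trace (tracking x):
x = 28  # -> x = 28
x = x * 5  # -> x = 140
x = x * 4  # -> x = 560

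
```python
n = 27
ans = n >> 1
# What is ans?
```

Trace (tracking ans):
n = 27  # -> n = 27
ans = n >> 1  # -> ans = 13

Answer: 13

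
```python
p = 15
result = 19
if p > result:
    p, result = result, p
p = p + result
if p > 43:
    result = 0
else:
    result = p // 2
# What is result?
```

Trace (tracking result):
p = 15  # -> p = 15
result = 19  # -> result = 19
if p > result:  # condition is False
p = p + result  # -> p = 34
if p > 43:  # condition is False
else:
    result = p // 2  # -> result = 17

Answer: 17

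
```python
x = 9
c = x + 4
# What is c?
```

Trace (tracking c):
x = 9  # -> x = 9
c = x + 4  # -> c = 13

Answer: 13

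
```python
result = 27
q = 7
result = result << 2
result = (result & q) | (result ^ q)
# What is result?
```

Trace (tracking result):
result = 27  # -> result = 27
q = 7  # -> q = 7
result = result << 2  # -> result = 108
result = result & q | result ^ q  # -> result = 111

Answer: 111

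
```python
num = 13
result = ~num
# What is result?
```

Answer: -14

Derivation:
Trace (tracking result):
num = 13  # -> num = 13
result = ~num  # -> result = -14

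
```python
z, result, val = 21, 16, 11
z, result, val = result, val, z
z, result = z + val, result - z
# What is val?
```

Answer: 21

Derivation:
Trace (tracking val):
z, result, val = (21, 16, 11)  # -> z = 21, result = 16, val = 11
z, result, val = (result, val, z)  # -> z = 16, result = 11, val = 21
z, result = (z + val, result - z)  # -> z = 37, result = -5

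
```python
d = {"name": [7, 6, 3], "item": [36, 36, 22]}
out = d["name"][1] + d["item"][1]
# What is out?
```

Answer: 42

Derivation:
Trace (tracking out):
d = {'name': [7, 6, 3], 'item': [36, 36, 22]}  # -> d = {'name': [7, 6, 3], 'item': [36, 36, 22]}
out = d['name'][1] + d['item'][1]  # -> out = 42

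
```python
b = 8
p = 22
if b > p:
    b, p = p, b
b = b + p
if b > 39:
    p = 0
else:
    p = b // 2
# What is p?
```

Answer: 15

Derivation:
Trace (tracking p):
b = 8  # -> b = 8
p = 22  # -> p = 22
if b > p:  # condition is False
b = b + p  # -> b = 30
if b > 39:  # condition is False
else:
    p = b // 2  # -> p = 15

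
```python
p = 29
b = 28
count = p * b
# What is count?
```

Trace (tracking count):
p = 29  # -> p = 29
b = 28  # -> b = 28
count = p * b  # -> count = 812

Answer: 812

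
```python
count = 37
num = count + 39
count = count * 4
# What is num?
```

Answer: 76

Derivation:
Trace (tracking num):
count = 37  # -> count = 37
num = count + 39  # -> num = 76
count = count * 4  # -> count = 148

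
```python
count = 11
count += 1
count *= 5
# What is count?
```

Trace (tracking count):
count = 11  # -> count = 11
count += 1  # -> count = 12
count *= 5  # -> count = 60

Answer: 60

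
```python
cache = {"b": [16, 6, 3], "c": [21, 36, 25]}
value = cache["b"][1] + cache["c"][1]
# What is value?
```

Trace (tracking value):
cache = {'b': [16, 6, 3], 'c': [21, 36, 25]}  # -> cache = {'b': [16, 6, 3], 'c': [21, 36, 25]}
value = cache['b'][1] + cache['c'][1]  # -> value = 42

Answer: 42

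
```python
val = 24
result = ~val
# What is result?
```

Answer: -25

Derivation:
Trace (tracking result):
val = 24  # -> val = 24
result = ~val  # -> result = -25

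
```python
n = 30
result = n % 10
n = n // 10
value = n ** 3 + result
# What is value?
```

Trace (tracking value):
n = 30  # -> n = 30
result = n % 10  # -> result = 0
n = n // 10  # -> n = 3
value = n ** 3 + result  # -> value = 27

Answer: 27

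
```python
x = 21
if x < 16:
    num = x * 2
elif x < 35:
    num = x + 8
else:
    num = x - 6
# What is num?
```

Trace (tracking num):
x = 21  # -> x = 21
if x < 16:  # condition is False
elif x < 35:  # condition is True
    num = x + 8  # -> num = 29

Answer: 29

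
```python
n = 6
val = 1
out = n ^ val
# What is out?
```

Trace (tracking out):
n = 6  # -> n = 6
val = 1  # -> val = 1
out = n ^ val  # -> out = 7

Answer: 7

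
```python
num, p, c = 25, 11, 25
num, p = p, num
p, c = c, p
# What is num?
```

Trace (tracking num):
num, p, c = (25, 11, 25)  # -> num = 25, p = 11, c = 25
num, p = (p, num)  # -> num = 11, p = 25
p, c = (c, p)  # -> p = 25, c = 25

Answer: 11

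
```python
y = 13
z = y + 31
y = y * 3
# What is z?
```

Trace (tracking z):
y = 13  # -> y = 13
z = y + 31  # -> z = 44
y = y * 3  # -> y = 39

Answer: 44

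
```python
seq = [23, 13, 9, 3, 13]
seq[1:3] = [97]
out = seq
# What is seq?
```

Answer: [23, 97, 3, 13]

Derivation:
Trace (tracking seq):
seq = [23, 13, 9, 3, 13]  # -> seq = [23, 13, 9, 3, 13]
seq[1:3] = [97]  # -> seq = [23, 97, 3, 13]
out = seq  # -> out = [23, 97, 3, 13]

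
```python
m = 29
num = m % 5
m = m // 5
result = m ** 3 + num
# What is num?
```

Trace (tracking num):
m = 29  # -> m = 29
num = m % 5  # -> num = 4
m = m // 5  # -> m = 5
result = m ** 3 + num  # -> result = 129

Answer: 4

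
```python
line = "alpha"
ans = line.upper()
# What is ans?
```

Answer: 'ALPHA'

Derivation:
Trace (tracking ans):
line = 'alpha'  # -> line = 'alpha'
ans = line.upper()  # -> ans = 'ALPHA'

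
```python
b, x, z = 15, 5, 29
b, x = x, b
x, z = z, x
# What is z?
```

Trace (tracking z):
b, x, z = (15, 5, 29)  # -> b = 15, x = 5, z = 29
b, x = (x, b)  # -> b = 5, x = 15
x, z = (z, x)  # -> x = 29, z = 15

Answer: 15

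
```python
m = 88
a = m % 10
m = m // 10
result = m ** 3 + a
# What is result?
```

Answer: 520

Derivation:
Trace (tracking result):
m = 88  # -> m = 88
a = m % 10  # -> a = 8
m = m // 10  # -> m = 8
result = m ** 3 + a  # -> result = 520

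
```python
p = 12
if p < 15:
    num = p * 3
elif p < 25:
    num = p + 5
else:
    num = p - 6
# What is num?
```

Answer: 36

Derivation:
Trace (tracking num):
p = 12  # -> p = 12
if p < 15:  # condition is True
    num = p * 3  # -> num = 36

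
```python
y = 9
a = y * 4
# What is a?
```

Answer: 36

Derivation:
Trace (tracking a):
y = 9  # -> y = 9
a = y * 4  # -> a = 36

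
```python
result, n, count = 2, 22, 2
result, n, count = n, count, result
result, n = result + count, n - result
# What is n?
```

Answer: -20

Derivation:
Trace (tracking n):
result, n, count = (2, 22, 2)  # -> result = 2, n = 22, count = 2
result, n, count = (n, count, result)  # -> result = 22, n = 2, count = 2
result, n = (result + count, n - result)  # -> result = 24, n = -20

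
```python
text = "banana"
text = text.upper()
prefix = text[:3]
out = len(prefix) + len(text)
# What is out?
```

Answer: 9

Derivation:
Trace (tracking out):
text = 'banana'  # -> text = 'banana'
text = text.upper()  # -> text = 'BANANA'
prefix = text[:3]  # -> prefix = 'BAN'
out = len(prefix) + len(text)  # -> out = 9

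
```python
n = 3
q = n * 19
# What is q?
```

Trace (tracking q):
n = 3  # -> n = 3
q = n * 19  # -> q = 57

Answer: 57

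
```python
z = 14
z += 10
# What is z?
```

Trace (tracking z):
z = 14  # -> z = 14
z += 10  # -> z = 24

Answer: 24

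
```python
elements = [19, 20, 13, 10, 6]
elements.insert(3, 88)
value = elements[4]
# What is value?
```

Trace (tracking value):
elements = [19, 20, 13, 10, 6]  # -> elements = [19, 20, 13, 10, 6]
elements.insert(3, 88)  # -> elements = [19, 20, 13, 88, 10, 6]
value = elements[4]  # -> value = 10

Answer: 10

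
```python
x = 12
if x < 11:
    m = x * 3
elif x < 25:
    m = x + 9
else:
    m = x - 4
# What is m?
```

Answer: 21

Derivation:
Trace (tracking m):
x = 12  # -> x = 12
if x < 11:  # condition is False
elif x < 25:  # condition is True
    m = x + 9  # -> m = 21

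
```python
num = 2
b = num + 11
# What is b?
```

Answer: 13

Derivation:
Trace (tracking b):
num = 2  # -> num = 2
b = num + 11  # -> b = 13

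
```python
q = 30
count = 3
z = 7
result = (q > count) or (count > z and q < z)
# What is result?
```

Answer: True

Derivation:
Trace (tracking result):
q = 30  # -> q = 30
count = 3  # -> count = 3
z = 7  # -> z = 7
result = q > count or (count > z and q < z)  # -> result = True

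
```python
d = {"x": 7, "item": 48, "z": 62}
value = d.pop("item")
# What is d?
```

Answer: {'x': 7, 'z': 62}

Derivation:
Trace (tracking d):
d = {'x': 7, 'item': 48, 'z': 62}  # -> d = {'x': 7, 'item': 48, 'z': 62}
value = d.pop('item')  # -> value = 48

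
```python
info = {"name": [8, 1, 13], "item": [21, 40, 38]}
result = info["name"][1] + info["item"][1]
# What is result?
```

Trace (tracking result):
info = {'name': [8, 1, 13], 'item': [21, 40, 38]}  # -> info = {'name': [8, 1, 13], 'item': [21, 40, 38]}
result = info['name'][1] + info['item'][1]  # -> result = 41

Answer: 41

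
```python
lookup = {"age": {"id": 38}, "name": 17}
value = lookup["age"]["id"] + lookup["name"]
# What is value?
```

Answer: 55

Derivation:
Trace (tracking value):
lookup = {'age': {'id': 38}, 'name': 17}  # -> lookup = {'age': {'id': 38}, 'name': 17}
value = lookup['age']['id'] + lookup['name']  # -> value = 55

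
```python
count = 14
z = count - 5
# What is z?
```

Trace (tracking z):
count = 14  # -> count = 14
z = count - 5  # -> z = 9

Answer: 9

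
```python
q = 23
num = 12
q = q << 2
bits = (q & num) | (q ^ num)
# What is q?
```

Trace (tracking q):
q = 23  # -> q = 23
num = 12  # -> num = 12
q = q << 2  # -> q = 92
bits = q & num | q ^ num  # -> bits = 92

Answer: 92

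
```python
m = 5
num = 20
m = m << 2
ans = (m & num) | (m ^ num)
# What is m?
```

Answer: 20

Derivation:
Trace (tracking m):
m = 5  # -> m = 5
num = 20  # -> num = 20
m = m << 2  # -> m = 20
ans = m & num | m ^ num  # -> ans = 20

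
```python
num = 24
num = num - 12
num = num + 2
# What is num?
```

Trace (tracking num):
num = 24  # -> num = 24
num = num - 12  # -> num = 12
num = num + 2  # -> num = 14

Answer: 14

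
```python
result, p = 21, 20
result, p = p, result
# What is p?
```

Answer: 21

Derivation:
Trace (tracking p):
result, p = (21, 20)  # -> result = 21, p = 20
result, p = (p, result)  # -> result = 20, p = 21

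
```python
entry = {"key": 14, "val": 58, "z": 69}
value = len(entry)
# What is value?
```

Trace (tracking value):
entry = {'key': 14, 'val': 58, 'z': 69}  # -> entry = {'key': 14, 'val': 58, 'z': 69}
value = len(entry)  # -> value = 3

Answer: 3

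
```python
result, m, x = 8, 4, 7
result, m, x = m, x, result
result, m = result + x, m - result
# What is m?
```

Answer: 3

Derivation:
Trace (tracking m):
result, m, x = (8, 4, 7)  # -> result = 8, m = 4, x = 7
result, m, x = (m, x, result)  # -> result = 4, m = 7, x = 8
result, m = (result + x, m - result)  # -> result = 12, m = 3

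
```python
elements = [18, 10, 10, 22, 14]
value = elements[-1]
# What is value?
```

Trace (tracking value):
elements = [18, 10, 10, 22, 14]  # -> elements = [18, 10, 10, 22, 14]
value = elements[-1]  # -> value = 14

Answer: 14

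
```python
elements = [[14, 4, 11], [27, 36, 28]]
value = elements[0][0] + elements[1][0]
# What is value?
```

Trace (tracking value):
elements = [[14, 4, 11], [27, 36, 28]]  # -> elements = [[14, 4, 11], [27, 36, 28]]
value = elements[0][0] + elements[1][0]  # -> value = 41

Answer: 41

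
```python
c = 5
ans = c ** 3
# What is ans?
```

Trace (tracking ans):
c = 5  # -> c = 5
ans = c ** 3  # -> ans = 125

Answer: 125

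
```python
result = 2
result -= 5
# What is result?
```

Answer: -3

Derivation:
Trace (tracking result):
result = 2  # -> result = 2
result -= 5  # -> result = -3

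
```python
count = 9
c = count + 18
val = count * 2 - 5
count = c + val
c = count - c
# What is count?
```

Answer: 40

Derivation:
Trace (tracking count):
count = 9  # -> count = 9
c = count + 18  # -> c = 27
val = count * 2 - 5  # -> val = 13
count = c + val  # -> count = 40
c = count - c  # -> c = 13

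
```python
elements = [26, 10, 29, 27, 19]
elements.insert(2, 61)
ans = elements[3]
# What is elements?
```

Trace (tracking elements):
elements = [26, 10, 29, 27, 19]  # -> elements = [26, 10, 29, 27, 19]
elements.insert(2, 61)  # -> elements = [26, 10, 61, 29, 27, 19]
ans = elements[3]  # -> ans = 29

Answer: [26, 10, 61, 29, 27, 19]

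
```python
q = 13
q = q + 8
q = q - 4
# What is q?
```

Answer: 17

Derivation:
Trace (tracking q):
q = 13  # -> q = 13
q = q + 8  # -> q = 21
q = q - 4  # -> q = 17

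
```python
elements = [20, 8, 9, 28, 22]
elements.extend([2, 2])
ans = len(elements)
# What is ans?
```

Trace (tracking ans):
elements = [20, 8, 9, 28, 22]  # -> elements = [20, 8, 9, 28, 22]
elements.extend([2, 2])  # -> elements = [20, 8, 9, 28, 22, 2, 2]
ans = len(elements)  # -> ans = 7

Answer: 7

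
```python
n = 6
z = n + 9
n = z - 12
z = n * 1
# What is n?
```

Answer: 3

Derivation:
Trace (tracking n):
n = 6  # -> n = 6
z = n + 9  # -> z = 15
n = z - 12  # -> n = 3
z = n * 1  # -> z = 3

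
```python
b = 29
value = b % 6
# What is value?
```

Trace (tracking value):
b = 29  # -> b = 29
value = b % 6  # -> value = 5

Answer: 5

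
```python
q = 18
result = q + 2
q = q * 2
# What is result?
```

Answer: 20

Derivation:
Trace (tracking result):
q = 18  # -> q = 18
result = q + 2  # -> result = 20
q = q * 2  # -> q = 36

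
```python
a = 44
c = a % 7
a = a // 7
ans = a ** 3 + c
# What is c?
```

Trace (tracking c):
a = 44  # -> a = 44
c = a % 7  # -> c = 2
a = a // 7  # -> a = 6
ans = a ** 3 + c  # -> ans = 218

Answer: 2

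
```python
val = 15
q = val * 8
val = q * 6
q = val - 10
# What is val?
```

Trace (tracking val):
val = 15  # -> val = 15
q = val * 8  # -> q = 120
val = q * 6  # -> val = 720
q = val - 10  # -> q = 710

Answer: 720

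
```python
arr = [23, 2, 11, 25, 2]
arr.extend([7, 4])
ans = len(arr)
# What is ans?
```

Answer: 7

Derivation:
Trace (tracking ans):
arr = [23, 2, 11, 25, 2]  # -> arr = [23, 2, 11, 25, 2]
arr.extend([7, 4])  # -> arr = [23, 2, 11, 25, 2, 7, 4]
ans = len(arr)  # -> ans = 7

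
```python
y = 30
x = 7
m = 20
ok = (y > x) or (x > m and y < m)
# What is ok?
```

Answer: True

Derivation:
Trace (tracking ok):
y = 30  # -> y = 30
x = 7  # -> x = 7
m = 20  # -> m = 20
ok = y > x or (x > m and y < m)  # -> ok = True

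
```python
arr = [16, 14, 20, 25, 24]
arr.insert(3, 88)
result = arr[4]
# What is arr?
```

Answer: [16, 14, 20, 88, 25, 24]

Derivation:
Trace (tracking arr):
arr = [16, 14, 20, 25, 24]  # -> arr = [16, 14, 20, 25, 24]
arr.insert(3, 88)  # -> arr = [16, 14, 20, 88, 25, 24]
result = arr[4]  # -> result = 25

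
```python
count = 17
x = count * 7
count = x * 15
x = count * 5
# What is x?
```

Trace (tracking x):
count = 17  # -> count = 17
x = count * 7  # -> x = 119
count = x * 15  # -> count = 1785
x = count * 5  # -> x = 8925

Answer: 8925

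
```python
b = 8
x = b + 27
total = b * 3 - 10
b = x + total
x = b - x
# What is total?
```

Trace (tracking total):
b = 8  # -> b = 8
x = b + 27  # -> x = 35
total = b * 3 - 10  # -> total = 14
b = x + total  # -> b = 49
x = b - x  # -> x = 14

Answer: 14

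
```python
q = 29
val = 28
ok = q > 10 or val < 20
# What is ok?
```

Trace (tracking ok):
q = 29  # -> q = 29
val = 28  # -> val = 28
ok = q > 10 or val < 20  # -> ok = True

Answer: True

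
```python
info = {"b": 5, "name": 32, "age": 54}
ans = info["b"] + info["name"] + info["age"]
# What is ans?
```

Trace (tracking ans):
info = {'b': 5, 'name': 32, 'age': 54}  # -> info = {'b': 5, 'name': 32, 'age': 54}
ans = info['b'] + info['name'] + info['age']  # -> ans = 91

Answer: 91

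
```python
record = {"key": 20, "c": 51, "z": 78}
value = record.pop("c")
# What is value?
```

Trace (tracking value):
record = {'key': 20, 'c': 51, 'z': 78}  # -> record = {'key': 20, 'c': 51, 'z': 78}
value = record.pop('c')  # -> value = 51

Answer: 51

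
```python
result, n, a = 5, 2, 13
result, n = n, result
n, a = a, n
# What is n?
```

Trace (tracking n):
result, n, a = (5, 2, 13)  # -> result = 5, n = 2, a = 13
result, n = (n, result)  # -> result = 2, n = 5
n, a = (a, n)  # -> n = 13, a = 5

Answer: 13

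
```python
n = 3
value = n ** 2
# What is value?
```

Trace (tracking value):
n = 3  # -> n = 3
value = n ** 2  # -> value = 9

Answer: 9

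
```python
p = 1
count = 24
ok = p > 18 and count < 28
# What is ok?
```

Answer: False

Derivation:
Trace (tracking ok):
p = 1  # -> p = 1
count = 24  # -> count = 24
ok = p > 18 and count < 28  # -> ok = False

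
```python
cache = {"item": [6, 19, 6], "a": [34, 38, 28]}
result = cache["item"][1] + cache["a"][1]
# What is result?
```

Answer: 57

Derivation:
Trace (tracking result):
cache = {'item': [6, 19, 6], 'a': [34, 38, 28]}  # -> cache = {'item': [6, 19, 6], 'a': [34, 38, 28]}
result = cache['item'][1] + cache['a'][1]  # -> result = 57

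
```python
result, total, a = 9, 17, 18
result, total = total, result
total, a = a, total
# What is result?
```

Trace (tracking result):
result, total, a = (9, 17, 18)  # -> result = 9, total = 17, a = 18
result, total = (total, result)  # -> result = 17, total = 9
total, a = (a, total)  # -> total = 18, a = 9

Answer: 17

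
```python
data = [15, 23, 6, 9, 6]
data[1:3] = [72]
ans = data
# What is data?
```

Answer: [15, 72, 9, 6]

Derivation:
Trace (tracking data):
data = [15, 23, 6, 9, 6]  # -> data = [15, 23, 6, 9, 6]
data[1:3] = [72]  # -> data = [15, 72, 9, 6]
ans = data  # -> ans = [15, 72, 9, 6]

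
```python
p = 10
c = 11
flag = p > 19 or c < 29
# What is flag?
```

Answer: True

Derivation:
Trace (tracking flag):
p = 10  # -> p = 10
c = 11  # -> c = 11
flag = p > 19 or c < 29  # -> flag = True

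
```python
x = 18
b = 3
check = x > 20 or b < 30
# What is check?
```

Trace (tracking check):
x = 18  # -> x = 18
b = 3  # -> b = 3
check = x > 20 or b < 30  # -> check = True

Answer: True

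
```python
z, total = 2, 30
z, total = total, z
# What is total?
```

Answer: 2

Derivation:
Trace (tracking total):
z, total = (2, 30)  # -> z = 2, total = 30
z, total = (total, z)  # -> z = 30, total = 2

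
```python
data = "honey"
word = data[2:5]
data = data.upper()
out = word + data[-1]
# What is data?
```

Trace (tracking data):
data = 'honey'  # -> data = 'honey'
word = data[2:5]  # -> word = 'ney'
data = data.upper()  # -> data = 'HONEY'
out = word + data[-1]  # -> out = 'neyY'

Answer: 'HONEY'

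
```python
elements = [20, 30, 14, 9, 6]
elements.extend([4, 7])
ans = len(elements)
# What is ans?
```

Answer: 7

Derivation:
Trace (tracking ans):
elements = [20, 30, 14, 9, 6]  # -> elements = [20, 30, 14, 9, 6]
elements.extend([4, 7])  # -> elements = [20, 30, 14, 9, 6, 4, 7]
ans = len(elements)  # -> ans = 7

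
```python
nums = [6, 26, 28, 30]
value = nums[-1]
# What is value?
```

Answer: 30

Derivation:
Trace (tracking value):
nums = [6, 26, 28, 30]  # -> nums = [6, 26, 28, 30]
value = nums[-1]  # -> value = 30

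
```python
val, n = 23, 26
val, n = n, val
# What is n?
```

Answer: 23

Derivation:
Trace (tracking n):
val, n = (23, 26)  # -> val = 23, n = 26
val, n = (n, val)  # -> val = 26, n = 23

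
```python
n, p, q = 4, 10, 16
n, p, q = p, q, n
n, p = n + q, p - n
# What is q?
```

Answer: 4

Derivation:
Trace (tracking q):
n, p, q = (4, 10, 16)  # -> n = 4, p = 10, q = 16
n, p, q = (p, q, n)  # -> n = 10, p = 16, q = 4
n, p = (n + q, p - n)  # -> n = 14, p = 6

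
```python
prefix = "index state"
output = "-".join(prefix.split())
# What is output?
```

Answer: 'index-state'

Derivation:
Trace (tracking output):
prefix = 'index state'  # -> prefix = 'index state'
output = '-'.join(prefix.split())  # -> output = 'index-state'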